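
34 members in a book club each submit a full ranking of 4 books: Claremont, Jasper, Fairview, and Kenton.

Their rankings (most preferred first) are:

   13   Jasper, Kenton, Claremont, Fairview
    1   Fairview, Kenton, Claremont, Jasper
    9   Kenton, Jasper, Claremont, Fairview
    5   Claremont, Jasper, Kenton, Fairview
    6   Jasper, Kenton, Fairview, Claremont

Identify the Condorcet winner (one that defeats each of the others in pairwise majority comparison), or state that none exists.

Head-to-head results (34 voters total):
Claremont vs Jasper: Jasper wins 28–6.
Claremont vs Fairview: Claremont wins 27–7.
Claremont vs Kenton: Kenton wins 29–5.
Jasper vs Fairview: Jasper wins 33–1.
Jasper vs Kenton: Jasper wins 24–10.
Fairview vs Kenton: Kenton wins 33–1.
Jasper beats each rival — Claremont (28–6), Fairview (33–1), Kenton (24–10) — so Jasper is the Condorcet winner.

Jasper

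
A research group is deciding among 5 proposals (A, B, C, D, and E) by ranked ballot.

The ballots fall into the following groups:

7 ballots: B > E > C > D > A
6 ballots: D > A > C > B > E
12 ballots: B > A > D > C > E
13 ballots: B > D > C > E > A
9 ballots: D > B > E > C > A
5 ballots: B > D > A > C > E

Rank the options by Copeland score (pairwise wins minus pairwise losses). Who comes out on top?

Pairwise results:
  A vs B: B wins 46–6.
  A vs C: C wins 29–23.
  A vs D: D wins 40–12.
  A vs E: E wins 29–23.
  B vs C: B wins 46–6.
  B vs D: B wins 37–15.
  B vs E: B wins 52–0.
  C vs D: D wins 45–7.
  C vs E: C wins 36–16.
  D vs E: D wins 45–7.
Copeland scores (wins − losses):
  A: 0 − 4 = -4
  B: 4 − 0 = 4
  C: 2 − 2 = 0
  D: 3 − 1 = 2
  E: 1 − 3 = -2
B has the best Copeland score.

B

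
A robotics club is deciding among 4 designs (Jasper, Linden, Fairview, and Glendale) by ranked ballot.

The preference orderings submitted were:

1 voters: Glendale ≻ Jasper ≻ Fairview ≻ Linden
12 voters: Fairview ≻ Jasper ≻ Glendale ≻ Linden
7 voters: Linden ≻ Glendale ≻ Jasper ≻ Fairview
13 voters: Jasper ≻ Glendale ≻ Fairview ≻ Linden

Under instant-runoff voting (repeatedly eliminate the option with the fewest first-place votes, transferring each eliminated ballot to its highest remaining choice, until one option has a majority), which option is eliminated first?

Round 1: Jasper 13, Fairview 12, Linden 7, Glendale 1. Glendale has the fewest and is eliminated.
Round 2: Jasper 14, Fairview 12, Linden 7. Linden has the fewest and is eliminated.
Round 3: Jasper 21, Fairview 12. Jasper has a majority.

Glendale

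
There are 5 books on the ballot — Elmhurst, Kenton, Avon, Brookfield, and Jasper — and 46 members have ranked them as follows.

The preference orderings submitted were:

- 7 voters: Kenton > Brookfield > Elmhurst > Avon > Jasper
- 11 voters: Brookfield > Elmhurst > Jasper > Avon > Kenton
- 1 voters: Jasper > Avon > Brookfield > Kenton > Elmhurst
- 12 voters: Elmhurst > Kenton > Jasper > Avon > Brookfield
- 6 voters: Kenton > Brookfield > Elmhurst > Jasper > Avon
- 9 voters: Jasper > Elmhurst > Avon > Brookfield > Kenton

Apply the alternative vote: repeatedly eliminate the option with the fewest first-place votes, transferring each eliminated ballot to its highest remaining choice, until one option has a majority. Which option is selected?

Elmhurst

Round 1: Kenton 13, Elmhurst 12, Brookfield 11, Jasper 10, Avon 0. Avon has the fewest and is eliminated.
Round 2: Kenton 13, Elmhurst 12, Brookfield 11, Jasper 10. Jasper has the fewest and is eliminated.
Round 3: Elmhurst 21, Kenton 13, Brookfield 12. Brookfield has the fewest and is eliminated.
Round 4: Elmhurst 32, Kenton 14. Elmhurst has a majority.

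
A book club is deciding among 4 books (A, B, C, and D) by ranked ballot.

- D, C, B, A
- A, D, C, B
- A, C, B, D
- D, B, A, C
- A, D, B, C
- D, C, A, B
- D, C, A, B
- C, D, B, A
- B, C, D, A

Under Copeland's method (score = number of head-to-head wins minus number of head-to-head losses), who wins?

Pairwise results:
  A vs B: A wins 5–4.
  A vs C: C wins 5–4.
  A vs D: D wins 6–3.
  B vs C: C wins 6–3.
  B vs D: D wins 7–2.
  C vs D: D wins 6–3.
Copeland scores (wins − losses):
  A: 1 − 2 = -1
  B: 0 − 3 = -3
  C: 2 − 1 = 1
  D: 3 − 0 = 3
D has the best Copeland score.

D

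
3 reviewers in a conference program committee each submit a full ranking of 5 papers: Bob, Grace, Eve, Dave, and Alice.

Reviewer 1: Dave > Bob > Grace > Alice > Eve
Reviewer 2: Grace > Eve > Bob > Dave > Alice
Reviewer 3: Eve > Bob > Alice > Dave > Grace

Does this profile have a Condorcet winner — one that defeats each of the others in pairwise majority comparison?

No

Head-to-head results (3 voters total):
Bob vs Grace: Bob wins 2–1.
Bob vs Eve: Eve wins 2–1.
Bob vs Dave: Bob wins 2–1.
Bob vs Alice: Bob wins 3–0.
Grace vs Eve: Grace wins 2–1.
Grace vs Dave: Dave wins 2–1.
Grace vs Alice: Grace wins 2–1.
Eve vs Dave: Eve wins 2–1.
Eve vs Alice: Eve wins 2–1.
Dave vs Alice: Dave wins 2–1.
No candidate beats all others: Bob beats Grace beats Eve beats Bob, a majority cycle.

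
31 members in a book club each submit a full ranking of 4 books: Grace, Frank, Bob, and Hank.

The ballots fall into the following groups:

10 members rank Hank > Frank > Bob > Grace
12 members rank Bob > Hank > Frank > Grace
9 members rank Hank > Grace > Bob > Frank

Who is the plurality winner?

Hank

First-place vote totals:
  Grace: 0
  Frank: 0
  Bob: 12
  Hank: 19
Hank has the most first-place votes.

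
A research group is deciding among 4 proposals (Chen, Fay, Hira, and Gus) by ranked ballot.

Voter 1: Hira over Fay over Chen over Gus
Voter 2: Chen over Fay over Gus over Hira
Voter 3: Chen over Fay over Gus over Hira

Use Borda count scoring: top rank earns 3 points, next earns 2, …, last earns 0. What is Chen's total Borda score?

Borda scores:
  Chen: 1 + 3 + 3 = 7
  Fay: 2 + 2 + 2 = 6
  Hira: 3 + 0 + 0 = 3
  Gus: 0 + 1 + 1 = 2

7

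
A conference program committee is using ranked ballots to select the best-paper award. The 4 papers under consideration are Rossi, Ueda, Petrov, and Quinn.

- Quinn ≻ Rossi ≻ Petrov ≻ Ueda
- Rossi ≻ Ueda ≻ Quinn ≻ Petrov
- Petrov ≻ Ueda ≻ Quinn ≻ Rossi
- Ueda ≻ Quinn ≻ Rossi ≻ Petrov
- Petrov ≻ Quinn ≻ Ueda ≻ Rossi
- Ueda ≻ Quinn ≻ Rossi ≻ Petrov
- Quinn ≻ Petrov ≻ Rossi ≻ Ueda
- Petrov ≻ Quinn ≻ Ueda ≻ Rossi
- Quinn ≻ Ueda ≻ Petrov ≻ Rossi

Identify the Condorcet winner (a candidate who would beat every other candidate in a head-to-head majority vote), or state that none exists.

Quinn

Head-to-head results (9 voters total):
Rossi vs Ueda: Ueda wins 6–3.
Rossi vs Petrov: Petrov wins 5–4.
Rossi vs Quinn: Quinn wins 8–1.
Ueda vs Petrov: Petrov wins 5–4.
Ueda vs Quinn: Quinn wins 5–4.
Petrov vs Quinn: Quinn wins 6–3.
Quinn beats each rival — Rossi (8–1), Ueda (5–4), Petrov (6–3) — so Quinn is the Condorcet winner.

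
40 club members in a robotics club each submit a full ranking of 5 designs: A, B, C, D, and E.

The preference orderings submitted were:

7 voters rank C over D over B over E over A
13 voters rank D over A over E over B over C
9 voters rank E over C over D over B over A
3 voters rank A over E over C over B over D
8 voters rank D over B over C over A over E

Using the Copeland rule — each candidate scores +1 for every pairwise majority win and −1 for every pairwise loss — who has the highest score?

Pairwise results:
  A vs B: B wins 24–16.
  A vs C: C wins 24–16.
  A vs D: D wins 37–3.
  A vs E: A wins 24–16.
  B vs C: B wins 21–19.
  B vs D: D wins 37–3.
  B vs E: E wins 25–15.
  C vs D: D wins 21–19.
  C vs E: E wins 25–15.
  D vs E: D wins 28–12.
Copeland scores (wins − losses):
  A: 1 − 3 = -2
  B: 2 − 2 = 0
  C: 1 − 3 = -2
  D: 4 − 0 = 4
  E: 2 − 2 = 0
D has the best Copeland score.

D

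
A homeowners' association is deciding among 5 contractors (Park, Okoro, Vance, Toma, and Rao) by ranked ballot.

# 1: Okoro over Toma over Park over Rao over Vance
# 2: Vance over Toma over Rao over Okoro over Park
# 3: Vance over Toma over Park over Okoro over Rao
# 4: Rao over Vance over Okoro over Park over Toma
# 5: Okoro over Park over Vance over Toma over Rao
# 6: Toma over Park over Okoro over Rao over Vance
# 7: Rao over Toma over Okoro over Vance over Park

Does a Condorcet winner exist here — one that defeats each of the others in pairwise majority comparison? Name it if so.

None — there is no Condorcet winner

Head-to-head results (7 voters total):
Park vs Okoro: Okoro wins 5–2.
Park vs Vance: Vance wins 4–3.
Park vs Toma: Toma wins 5–2.
Park vs Rao: Park wins 4–3.
Okoro vs Vance: Okoro wins 4–3.
Okoro vs Toma: Toma wins 4–3.
Okoro vs Rao: Okoro wins 4–3.
Vance vs Toma: Vance wins 4–3.
Vance vs Rao: Rao wins 4–3.
Toma vs Rao: Toma wins 5–2.
No candidate beats all others: Park beats Rao beats Vance beats Park, a majority cycle.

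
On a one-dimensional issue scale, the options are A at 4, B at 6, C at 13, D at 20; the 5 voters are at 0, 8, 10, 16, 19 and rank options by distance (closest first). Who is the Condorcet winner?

With single-peaked preferences on a line, the Condorcet winner is the candidate closest to the median voter.
The median voter (position 10) is closest to C at 13.
Check: C vs D — voters closer to C: 4 of 5.

C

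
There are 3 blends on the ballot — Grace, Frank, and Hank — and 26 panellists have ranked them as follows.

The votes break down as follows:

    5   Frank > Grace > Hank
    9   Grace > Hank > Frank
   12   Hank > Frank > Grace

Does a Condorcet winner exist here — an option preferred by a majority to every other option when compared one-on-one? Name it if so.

There is no Condorcet winner

Head-to-head results (26 voters total):
Grace vs Frank: Frank wins 17–9.
Grace vs Hank: Grace wins 14–12.
Frank vs Hank: Hank wins 21–5.
No candidate beats all others: Grace beats Hank beats Frank beats Grace, a majority cycle.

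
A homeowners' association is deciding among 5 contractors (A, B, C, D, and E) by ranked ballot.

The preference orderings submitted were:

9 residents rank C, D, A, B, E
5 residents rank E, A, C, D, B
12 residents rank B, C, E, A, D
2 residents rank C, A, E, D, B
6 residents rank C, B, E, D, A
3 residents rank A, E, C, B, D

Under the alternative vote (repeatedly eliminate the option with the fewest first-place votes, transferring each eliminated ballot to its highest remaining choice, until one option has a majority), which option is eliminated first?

D

Round 1: C 17, B 12, E 5, A 3, D 0. D has the fewest and is eliminated.
Round 2: C 17, B 12, E 5, A 3. A has the fewest and is eliminated.
Round 3: C 17, B 12, E 8. E has the fewest and is eliminated.
Round 4: C 25, B 12. C has a majority.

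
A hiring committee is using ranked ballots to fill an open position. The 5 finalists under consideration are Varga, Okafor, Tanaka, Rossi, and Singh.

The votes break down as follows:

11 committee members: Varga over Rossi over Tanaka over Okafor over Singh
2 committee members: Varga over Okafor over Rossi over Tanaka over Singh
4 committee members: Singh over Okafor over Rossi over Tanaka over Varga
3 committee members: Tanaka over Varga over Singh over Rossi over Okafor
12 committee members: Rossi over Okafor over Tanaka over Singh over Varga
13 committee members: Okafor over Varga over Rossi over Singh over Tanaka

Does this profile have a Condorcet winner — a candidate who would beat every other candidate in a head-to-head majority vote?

Head-to-head results (45 voters total):
Varga vs Okafor: Okafor wins 29–16.
Varga vs Tanaka: Varga wins 26–19.
Varga vs Rossi: Varga wins 29–16.
Varga vs Singh: Varga wins 29–16.
Okafor vs Tanaka: Okafor wins 31–14.
Okafor vs Rossi: Rossi wins 26–19.
Okafor vs Singh: Okafor wins 38–7.
Tanaka vs Rossi: Rossi wins 42–3.
Tanaka vs Singh: Tanaka wins 28–17.
Rossi vs Singh: Rossi wins 38–7.
No candidate beats all others: Varga beats Rossi beats Okafor beats Varga, a majority cycle.

No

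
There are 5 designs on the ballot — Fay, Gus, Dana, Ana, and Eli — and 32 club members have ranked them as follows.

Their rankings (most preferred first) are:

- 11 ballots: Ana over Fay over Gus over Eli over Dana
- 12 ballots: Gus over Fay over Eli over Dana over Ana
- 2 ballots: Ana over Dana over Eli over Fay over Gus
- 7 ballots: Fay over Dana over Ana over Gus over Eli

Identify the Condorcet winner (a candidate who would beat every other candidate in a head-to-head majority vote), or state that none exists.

Fay

Head-to-head results (32 voters total):
Fay vs Gus: Fay wins 20–12.
Fay vs Dana: Fay wins 30–2.
Fay vs Ana: Fay wins 19–13.
Fay vs Eli: Fay wins 30–2.
Gus vs Dana: Gus wins 23–9.
Gus vs Ana: Ana wins 20–12.
Gus vs Eli: Gus wins 30–2.
Dana vs Ana: Dana wins 19–13.
Dana vs Eli: Eli wins 23–9.
Ana vs Eli: Ana wins 20–12.
Fay beats each rival — Gus (20–12), Dana (30–2), Ana (19–13), Eli (30–2) — so Fay is the Condorcet winner.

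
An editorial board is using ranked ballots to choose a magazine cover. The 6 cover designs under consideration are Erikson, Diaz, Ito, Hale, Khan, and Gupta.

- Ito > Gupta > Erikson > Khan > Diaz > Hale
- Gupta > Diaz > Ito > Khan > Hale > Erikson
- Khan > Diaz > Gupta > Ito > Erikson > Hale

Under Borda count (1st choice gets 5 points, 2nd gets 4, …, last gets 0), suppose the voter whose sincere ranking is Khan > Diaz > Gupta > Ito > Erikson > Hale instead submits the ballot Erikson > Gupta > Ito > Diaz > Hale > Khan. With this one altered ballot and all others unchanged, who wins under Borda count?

Gupta

Borda totals with the altered ballot: Erikson 8, Diaz 7, Ito 11, Hale 2, Khan 4, Gupta 13.
The winner is unchanged: still Gupta.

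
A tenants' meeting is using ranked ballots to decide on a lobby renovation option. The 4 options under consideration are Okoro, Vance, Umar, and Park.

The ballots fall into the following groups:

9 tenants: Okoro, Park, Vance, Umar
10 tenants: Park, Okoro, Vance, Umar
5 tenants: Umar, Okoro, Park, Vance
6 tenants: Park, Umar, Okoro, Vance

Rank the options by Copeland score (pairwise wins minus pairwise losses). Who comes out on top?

Park

Pairwise results:
  Okoro vs Vance: Okoro wins 30–0.
  Okoro vs Umar: Okoro wins 19–11.
  Okoro vs Park: Park wins 16–14.
  Vance vs Umar: Vance wins 19–11.
  Vance vs Park: Park wins 30–0.
  Umar vs Park: Park wins 25–5.
Copeland scores (wins − losses):
  Okoro: 2 − 1 = 1
  Vance: 1 − 2 = -1
  Umar: 0 − 3 = -3
  Park: 3 − 0 = 3
Park has the best Copeland score.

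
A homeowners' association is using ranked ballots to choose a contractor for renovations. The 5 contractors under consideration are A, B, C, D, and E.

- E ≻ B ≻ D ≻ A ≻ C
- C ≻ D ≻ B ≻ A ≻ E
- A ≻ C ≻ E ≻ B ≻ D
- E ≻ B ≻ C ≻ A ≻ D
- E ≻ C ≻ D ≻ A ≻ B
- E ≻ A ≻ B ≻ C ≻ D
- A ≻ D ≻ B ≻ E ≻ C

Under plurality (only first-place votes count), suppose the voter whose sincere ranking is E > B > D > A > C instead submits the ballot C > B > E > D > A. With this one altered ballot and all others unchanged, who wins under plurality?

E

First-place totals with the altered ballot: A 2, B 0, C 2, D 0, E 3.
The winner is unchanged: still E.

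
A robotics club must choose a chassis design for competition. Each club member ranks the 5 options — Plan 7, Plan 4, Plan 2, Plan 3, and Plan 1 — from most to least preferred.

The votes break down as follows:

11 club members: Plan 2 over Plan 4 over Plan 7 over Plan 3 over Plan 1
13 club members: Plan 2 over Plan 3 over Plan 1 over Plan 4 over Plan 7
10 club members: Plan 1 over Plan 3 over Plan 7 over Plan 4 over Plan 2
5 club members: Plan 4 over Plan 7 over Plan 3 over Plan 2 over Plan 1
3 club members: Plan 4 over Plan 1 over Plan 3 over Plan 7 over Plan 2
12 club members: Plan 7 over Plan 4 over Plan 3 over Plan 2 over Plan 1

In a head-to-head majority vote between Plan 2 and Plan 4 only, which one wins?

Plan 4

Ballots ranking Plan 2 above Plan 4: 11+13 = 24.
Ballots ranking Plan 4 above Plan 2: 10+5+3+12 = 30.
Plan 4 wins the head-to-head, 30–24.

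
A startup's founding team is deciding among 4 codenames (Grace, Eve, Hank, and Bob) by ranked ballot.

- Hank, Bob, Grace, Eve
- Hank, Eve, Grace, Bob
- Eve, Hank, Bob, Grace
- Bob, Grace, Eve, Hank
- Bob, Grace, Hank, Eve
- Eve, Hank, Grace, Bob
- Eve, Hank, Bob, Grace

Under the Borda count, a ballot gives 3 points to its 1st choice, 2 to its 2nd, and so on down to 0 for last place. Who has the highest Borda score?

Borda scores:
  Grace: 1 + 1 + 0 + 2 + 2 + 1 + 0 = 7
  Eve: 0 + 2 + 3 + 1 + 0 + 3 + 3 = 12
  Hank: 3 + 3 + 2 + 0 + 1 + 2 + 2 = 13
  Bob: 2 + 0 + 1 + 3 + 3 + 0 + 1 = 10
Hank has the highest total.

Hank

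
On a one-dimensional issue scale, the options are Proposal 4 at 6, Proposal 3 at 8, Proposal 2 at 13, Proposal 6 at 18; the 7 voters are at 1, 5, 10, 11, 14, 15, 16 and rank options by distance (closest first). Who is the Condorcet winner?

With single-peaked preferences on a line, the Condorcet winner is the candidate closest to the median voter.
The median voter (position 11) is closest to Proposal 2 at 13.
Check: Proposal 2 vs Proposal 3 — voters closer to Proposal 2: 4 of 7.

Proposal 2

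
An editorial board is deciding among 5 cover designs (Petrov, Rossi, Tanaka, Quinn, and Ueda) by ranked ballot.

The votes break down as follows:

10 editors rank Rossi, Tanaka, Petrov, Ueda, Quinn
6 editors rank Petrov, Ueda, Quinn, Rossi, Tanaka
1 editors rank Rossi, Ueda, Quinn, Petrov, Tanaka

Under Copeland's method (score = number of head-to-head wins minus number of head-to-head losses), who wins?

Pairwise results:
  Petrov vs Rossi: Rossi wins 11–6.
  Petrov vs Tanaka: Tanaka wins 10–7.
  Petrov vs Quinn: Petrov wins 16–1.
  Petrov vs Ueda: Petrov wins 16–1.
  Rossi vs Tanaka: Rossi wins 17–0.
  Rossi vs Quinn: Rossi wins 11–6.
  Rossi vs Ueda: Rossi wins 11–6.
  Tanaka vs Quinn: Tanaka wins 10–7.
  Tanaka vs Ueda: Tanaka wins 10–7.
  Quinn vs Ueda: Ueda wins 17–0.
Copeland scores (wins − losses):
  Petrov: 2 − 2 = 0
  Rossi: 4 − 0 = 4
  Tanaka: 3 − 1 = 2
  Quinn: 0 − 4 = -4
  Ueda: 1 − 3 = -2
Rossi has the best Copeland score.

Rossi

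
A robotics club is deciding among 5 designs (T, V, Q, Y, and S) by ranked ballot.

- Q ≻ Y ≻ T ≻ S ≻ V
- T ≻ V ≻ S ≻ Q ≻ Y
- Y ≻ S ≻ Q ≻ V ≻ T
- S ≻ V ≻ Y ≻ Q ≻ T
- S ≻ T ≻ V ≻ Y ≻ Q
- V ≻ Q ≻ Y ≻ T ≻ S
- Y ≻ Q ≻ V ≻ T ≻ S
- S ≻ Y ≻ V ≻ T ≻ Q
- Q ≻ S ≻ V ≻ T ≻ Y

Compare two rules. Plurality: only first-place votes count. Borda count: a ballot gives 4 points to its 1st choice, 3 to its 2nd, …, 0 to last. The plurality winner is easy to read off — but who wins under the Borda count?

S

Plurality first-place counts: T 1, V 1, Q 2, Y 2, S 3 → S.
Borda totals: T 13, V 19, Q 18, Y 19, S 21 → S.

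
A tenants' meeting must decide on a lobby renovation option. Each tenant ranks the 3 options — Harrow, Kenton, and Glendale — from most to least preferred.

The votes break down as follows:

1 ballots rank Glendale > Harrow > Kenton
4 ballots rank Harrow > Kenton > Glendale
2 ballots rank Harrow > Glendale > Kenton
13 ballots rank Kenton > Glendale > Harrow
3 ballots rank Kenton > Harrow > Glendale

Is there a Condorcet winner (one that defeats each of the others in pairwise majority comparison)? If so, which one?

Head-to-head results (23 voters total):
Harrow vs Kenton: Kenton wins 16–7.
Harrow vs Glendale: Glendale wins 14–9.
Kenton vs Glendale: Kenton wins 20–3.
Kenton beats each rival — Harrow (16–7), Glendale (20–3) — so Kenton is the Condorcet winner.

Kenton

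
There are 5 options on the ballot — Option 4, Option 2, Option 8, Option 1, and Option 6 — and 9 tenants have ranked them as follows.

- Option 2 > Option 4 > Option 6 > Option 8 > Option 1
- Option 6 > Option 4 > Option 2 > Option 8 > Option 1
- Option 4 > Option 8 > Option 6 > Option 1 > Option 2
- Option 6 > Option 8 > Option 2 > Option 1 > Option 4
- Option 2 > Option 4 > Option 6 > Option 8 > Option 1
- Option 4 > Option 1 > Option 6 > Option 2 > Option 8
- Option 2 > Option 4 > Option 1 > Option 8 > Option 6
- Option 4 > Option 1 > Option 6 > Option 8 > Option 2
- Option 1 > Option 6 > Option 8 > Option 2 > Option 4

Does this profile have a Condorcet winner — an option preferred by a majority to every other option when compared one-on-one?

Head-to-head results (9 voters total):
Option 4 vs Option 2: Option 2 wins 5–4.
Option 4 vs Option 8: Option 4 wins 7–2.
Option 4 vs Option 1: Option 4 wins 7–2.
Option 4 vs Option 6: Option 4 wins 6–3.
Option 2 vs Option 8: Option 2 wins 5–4.
Option 2 vs Option 1: Option 2 wins 5–4.
Option 2 vs Option 6: Option 6 wins 6–3.
Option 8 vs Option 1: Option 8 wins 5–4.
Option 8 vs Option 6: Option 6 wins 7–2.
Option 1 vs Option 6: Option 6 wins 5–4.
No candidate beats all others: Option 4 beats Option 6 beats Option 2 beats Option 4, a majority cycle.

No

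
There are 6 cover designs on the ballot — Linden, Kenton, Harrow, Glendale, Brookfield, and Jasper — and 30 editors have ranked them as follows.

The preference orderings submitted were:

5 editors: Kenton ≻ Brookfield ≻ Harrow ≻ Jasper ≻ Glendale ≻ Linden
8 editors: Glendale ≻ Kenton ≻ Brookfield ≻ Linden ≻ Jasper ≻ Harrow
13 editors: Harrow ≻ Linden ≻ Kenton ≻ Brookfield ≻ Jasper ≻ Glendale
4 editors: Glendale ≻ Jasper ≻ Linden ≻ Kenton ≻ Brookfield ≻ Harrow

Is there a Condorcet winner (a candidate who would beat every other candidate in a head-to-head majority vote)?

No

Head-to-head results (30 voters total):
Linden vs Kenton: Linden wins 17–13.
Linden vs Harrow: Harrow wins 18–12.
Linden vs Glendale: Glendale wins 17–13.
Linden vs Brookfield: Linden wins 17–13.
Linden vs Jasper: Linden wins 21–9.
Kenton vs Harrow: Kenton wins 17–13.
Kenton vs Glendale: Kenton wins 18–12.
Kenton vs Brookfield: Kenton wins 30–0.
Kenton vs Jasper: Kenton wins 26–4.
Harrow vs Glendale: Harrow wins 18–12.
Harrow vs Brookfield: Brookfield wins 17–13.
Harrow vs Jasper: Harrow wins 18–12.
Glendale vs Brookfield: Brookfield wins 18–12.
Glendale vs Jasper: Jasper wins 18–12.
Brookfield vs Jasper: Brookfield wins 26–4.
No candidate beats all others: Linden beats Kenton beats Harrow beats Linden, a majority cycle.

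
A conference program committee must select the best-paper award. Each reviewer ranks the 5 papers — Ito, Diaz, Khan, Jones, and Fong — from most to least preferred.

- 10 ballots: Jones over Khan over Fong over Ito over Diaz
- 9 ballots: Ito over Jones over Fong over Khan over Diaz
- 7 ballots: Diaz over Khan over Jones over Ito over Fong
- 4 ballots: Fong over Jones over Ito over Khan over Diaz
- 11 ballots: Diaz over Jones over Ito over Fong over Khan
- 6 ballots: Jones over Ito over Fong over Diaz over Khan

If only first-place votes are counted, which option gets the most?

Diaz

First-place vote totals:
  Ito: 9
  Diaz: 18
  Khan: 0
  Jones: 16
  Fong: 4
Diaz has the most first-place votes.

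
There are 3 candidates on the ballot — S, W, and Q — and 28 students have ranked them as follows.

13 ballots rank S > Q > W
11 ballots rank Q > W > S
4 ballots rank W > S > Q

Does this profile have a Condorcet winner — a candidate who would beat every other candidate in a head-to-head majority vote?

No

Head-to-head results (28 voters total):
S vs W: W wins 15–13.
S vs Q: S wins 17–11.
W vs Q: Q wins 24–4.
No candidate beats all others: S beats Q beats W beats S, a majority cycle.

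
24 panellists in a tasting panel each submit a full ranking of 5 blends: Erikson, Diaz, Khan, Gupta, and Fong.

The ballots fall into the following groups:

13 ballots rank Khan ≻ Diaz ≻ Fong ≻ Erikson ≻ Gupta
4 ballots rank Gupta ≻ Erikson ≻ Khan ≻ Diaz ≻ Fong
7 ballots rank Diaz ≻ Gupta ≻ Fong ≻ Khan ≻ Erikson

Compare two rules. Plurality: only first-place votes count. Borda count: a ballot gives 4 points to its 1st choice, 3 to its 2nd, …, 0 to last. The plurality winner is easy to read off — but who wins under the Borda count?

Diaz

Plurality first-place counts: Erikson 0, Diaz 7, Khan 13, Gupta 4, Fong 0 → Khan.
Borda totals: Erikson 25, Diaz 71, Khan 67, Gupta 37, Fong 40 → Diaz.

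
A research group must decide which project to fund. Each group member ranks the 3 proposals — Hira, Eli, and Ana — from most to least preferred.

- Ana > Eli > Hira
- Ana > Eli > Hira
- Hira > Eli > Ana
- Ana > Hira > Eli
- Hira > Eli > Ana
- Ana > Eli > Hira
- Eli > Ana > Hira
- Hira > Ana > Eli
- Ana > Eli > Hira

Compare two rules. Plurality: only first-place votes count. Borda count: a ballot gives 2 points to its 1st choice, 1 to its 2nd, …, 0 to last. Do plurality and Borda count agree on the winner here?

Plurality first-place counts: Hira 3, Eli 1, Ana 5 → Ana.
Borda totals: Hira 7, Eli 8, Ana 12 → Ana.
The two rules agree on Ana.

Yes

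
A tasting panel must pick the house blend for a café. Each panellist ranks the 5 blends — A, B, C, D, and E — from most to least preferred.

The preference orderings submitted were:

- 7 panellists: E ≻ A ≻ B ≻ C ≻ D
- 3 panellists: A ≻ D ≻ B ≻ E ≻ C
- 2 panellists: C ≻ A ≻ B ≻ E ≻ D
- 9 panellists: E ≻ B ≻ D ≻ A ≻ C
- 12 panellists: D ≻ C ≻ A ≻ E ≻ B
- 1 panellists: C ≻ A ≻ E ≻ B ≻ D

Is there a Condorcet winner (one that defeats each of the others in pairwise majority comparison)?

Head-to-head results (34 voters total):
A vs B: A wins 25–9.
A vs C: A wins 19–15.
A vs D: D wins 21–13.
A vs E: A wins 18–16.
B vs C: B wins 19–15.
B vs D: B wins 19–15.
B vs E: E wins 29–5.
C vs D: D wins 24–10.
C vs E: E wins 19–15.
D vs E: E wins 19–15.
No candidate beats all others: A beats B beats D beats A, a majority cycle.

No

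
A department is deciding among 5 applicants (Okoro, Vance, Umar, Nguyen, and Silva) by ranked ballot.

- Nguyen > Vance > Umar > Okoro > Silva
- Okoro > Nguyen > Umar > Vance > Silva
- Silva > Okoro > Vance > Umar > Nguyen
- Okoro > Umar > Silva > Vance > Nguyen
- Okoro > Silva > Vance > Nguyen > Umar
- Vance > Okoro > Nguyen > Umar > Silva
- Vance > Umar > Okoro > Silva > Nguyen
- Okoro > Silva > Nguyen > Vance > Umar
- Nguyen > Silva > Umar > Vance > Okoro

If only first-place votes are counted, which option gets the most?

Okoro

First-place vote totals:
  Okoro: 4
  Vance: 2
  Umar: 0
  Nguyen: 2
  Silva: 1
Okoro has the most first-place votes.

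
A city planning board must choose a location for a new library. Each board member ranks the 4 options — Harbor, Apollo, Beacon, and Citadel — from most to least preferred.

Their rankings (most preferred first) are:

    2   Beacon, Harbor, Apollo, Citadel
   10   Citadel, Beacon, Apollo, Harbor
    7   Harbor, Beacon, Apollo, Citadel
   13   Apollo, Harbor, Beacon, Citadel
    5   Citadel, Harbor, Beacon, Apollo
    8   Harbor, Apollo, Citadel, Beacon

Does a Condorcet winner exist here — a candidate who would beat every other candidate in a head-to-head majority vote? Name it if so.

None — there is no Condorcet winner

Head-to-head results (45 voters total):
Harbor vs Apollo: Apollo wins 23–22.
Harbor vs Beacon: Harbor wins 33–12.
Harbor vs Citadel: Harbor wins 30–15.
Apollo vs Beacon: Beacon wins 24–21.
Apollo vs Citadel: Apollo wins 30–15.
Beacon vs Citadel: Citadel wins 23–22.
No candidate beats all others: Harbor beats Beacon beats Apollo beats Harbor, a majority cycle.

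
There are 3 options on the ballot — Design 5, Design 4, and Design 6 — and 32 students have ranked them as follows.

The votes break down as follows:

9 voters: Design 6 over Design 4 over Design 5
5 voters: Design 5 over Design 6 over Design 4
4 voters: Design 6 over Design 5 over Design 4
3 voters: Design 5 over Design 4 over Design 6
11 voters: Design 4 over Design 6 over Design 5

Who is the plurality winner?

Design 6

First-place vote totals:
  Design 5: 8
  Design 4: 11
  Design 6: 13
Design 6 has the most first-place votes.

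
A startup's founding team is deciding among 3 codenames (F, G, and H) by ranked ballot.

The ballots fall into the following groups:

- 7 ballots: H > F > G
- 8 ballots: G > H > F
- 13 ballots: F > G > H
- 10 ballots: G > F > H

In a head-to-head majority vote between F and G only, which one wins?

F

Ballots ranking F above G: 7+13 = 20.
Ballots ranking G above F: 8+10 = 18.
F wins the head-to-head, 20–18.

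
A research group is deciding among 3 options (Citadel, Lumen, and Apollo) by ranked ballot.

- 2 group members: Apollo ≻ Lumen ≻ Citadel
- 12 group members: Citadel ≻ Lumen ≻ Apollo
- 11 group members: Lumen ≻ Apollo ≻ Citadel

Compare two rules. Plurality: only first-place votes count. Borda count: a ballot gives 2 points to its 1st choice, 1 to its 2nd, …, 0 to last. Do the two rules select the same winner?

No

Plurality first-place counts: Citadel 12, Lumen 11, Apollo 2 → Citadel.
Borda totals: Citadel 24, Lumen 36, Apollo 15 → Lumen.
The two rules disagree: plurality picks Citadel, Borda picks Lumen.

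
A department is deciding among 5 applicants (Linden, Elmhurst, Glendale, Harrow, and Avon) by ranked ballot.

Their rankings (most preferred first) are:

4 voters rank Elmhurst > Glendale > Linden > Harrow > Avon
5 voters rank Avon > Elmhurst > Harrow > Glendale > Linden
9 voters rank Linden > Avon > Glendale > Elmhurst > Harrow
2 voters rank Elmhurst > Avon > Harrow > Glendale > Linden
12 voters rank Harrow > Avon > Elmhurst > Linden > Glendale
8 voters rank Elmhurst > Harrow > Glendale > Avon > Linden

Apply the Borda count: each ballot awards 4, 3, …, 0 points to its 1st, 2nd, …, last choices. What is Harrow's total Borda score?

90

Borda scores:
  Linden: 4·2 + 5·0 + 9·4 + 2·0 + 12·1 + 8·0 = 56
  Elmhurst: 4·4 + 5·3 + 9·1 + 2·4 + 12·2 + 8·4 = 104
  Glendale: 4·3 + 5·1 + 9·2 + 2·1 + 12·0 + 8·2 = 53
  Harrow: 4·1 + 5·2 + 9·0 + 2·2 + 12·4 + 8·3 = 90
  Avon: 4·0 + 5·4 + 9·3 + 2·3 + 12·3 + 8·1 = 97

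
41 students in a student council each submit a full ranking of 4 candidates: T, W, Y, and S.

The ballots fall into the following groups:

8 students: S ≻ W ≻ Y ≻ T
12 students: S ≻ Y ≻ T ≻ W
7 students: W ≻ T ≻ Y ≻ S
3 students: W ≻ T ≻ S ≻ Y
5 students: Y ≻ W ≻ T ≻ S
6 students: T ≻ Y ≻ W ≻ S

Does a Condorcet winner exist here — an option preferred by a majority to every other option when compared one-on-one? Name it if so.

There is no Condorcet winner

Head-to-head results (41 voters total):
T vs W: W wins 23–18.
T vs Y: Y wins 25–16.
T vs S: T wins 21–20.
W vs Y: Y wins 23–18.
W vs S: W wins 21–20.
Y vs S: S wins 23–18.
No candidate beats all others: T beats S beats Y beats T, a majority cycle.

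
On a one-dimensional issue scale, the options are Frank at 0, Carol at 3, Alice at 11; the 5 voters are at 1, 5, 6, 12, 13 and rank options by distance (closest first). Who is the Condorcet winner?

Carol

With single-peaked preferences on a line, the Condorcet winner is the candidate closest to the median voter.
The median voter (position 6) is closest to Carol at 3.
Check: Carol vs Alice — voters closer to Carol: 3 of 5.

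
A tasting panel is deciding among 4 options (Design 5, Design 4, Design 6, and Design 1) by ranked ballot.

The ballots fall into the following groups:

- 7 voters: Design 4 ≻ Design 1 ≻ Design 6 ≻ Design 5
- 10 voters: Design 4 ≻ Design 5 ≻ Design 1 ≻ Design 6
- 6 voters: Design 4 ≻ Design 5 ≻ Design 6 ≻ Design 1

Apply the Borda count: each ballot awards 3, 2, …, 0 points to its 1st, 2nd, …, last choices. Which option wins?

Borda scores:
  Design 5: 7·0 + 10·2 + 6·2 = 32
  Design 4: 7·3 + 10·3 + 6·3 = 69
  Design 6: 7·1 + 10·0 + 6·1 = 13
  Design 1: 7·2 + 10·1 + 6·0 = 24
Design 4 has the highest total.

Design 4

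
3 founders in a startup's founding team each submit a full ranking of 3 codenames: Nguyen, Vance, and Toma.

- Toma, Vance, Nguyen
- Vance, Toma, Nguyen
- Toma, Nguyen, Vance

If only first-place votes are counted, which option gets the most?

Toma

First-place vote totals:
  Nguyen: 0
  Vance: 1
  Toma: 2
Toma has the most first-place votes.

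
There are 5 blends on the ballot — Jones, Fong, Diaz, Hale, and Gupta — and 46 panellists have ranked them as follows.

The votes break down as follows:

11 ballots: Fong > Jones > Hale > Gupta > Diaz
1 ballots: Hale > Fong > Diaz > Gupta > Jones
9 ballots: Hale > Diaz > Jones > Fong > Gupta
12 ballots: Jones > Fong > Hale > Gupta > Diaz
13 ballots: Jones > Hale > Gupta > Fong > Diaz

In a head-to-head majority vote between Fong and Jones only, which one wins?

Ballots ranking Fong above Jones: 11+1 = 12.
Ballots ranking Jones above Fong: 9+12+13 = 34.
Jones wins the head-to-head, 34–12.

Jones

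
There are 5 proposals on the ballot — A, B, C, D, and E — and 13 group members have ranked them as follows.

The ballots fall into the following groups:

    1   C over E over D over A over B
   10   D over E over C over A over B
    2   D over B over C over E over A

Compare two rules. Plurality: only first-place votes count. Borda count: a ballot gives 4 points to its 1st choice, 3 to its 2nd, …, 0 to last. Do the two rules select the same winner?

Plurality first-place counts: A 0, B 0, C 1, D 12, E 0 → D.
Borda totals: A 11, B 6, C 28, D 50, E 35 → D.
The two rules agree on D.

Yes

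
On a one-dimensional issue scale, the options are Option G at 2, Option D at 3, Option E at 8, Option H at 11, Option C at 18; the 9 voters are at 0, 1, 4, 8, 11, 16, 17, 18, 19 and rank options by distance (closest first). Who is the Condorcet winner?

With single-peaked preferences on a line, the Condorcet winner is the candidate closest to the median voter.
The median voter (position 11) is closest to Option H at 11.
Check: Option H vs Option D — voters closer to Option H: 6 of 9.

Option H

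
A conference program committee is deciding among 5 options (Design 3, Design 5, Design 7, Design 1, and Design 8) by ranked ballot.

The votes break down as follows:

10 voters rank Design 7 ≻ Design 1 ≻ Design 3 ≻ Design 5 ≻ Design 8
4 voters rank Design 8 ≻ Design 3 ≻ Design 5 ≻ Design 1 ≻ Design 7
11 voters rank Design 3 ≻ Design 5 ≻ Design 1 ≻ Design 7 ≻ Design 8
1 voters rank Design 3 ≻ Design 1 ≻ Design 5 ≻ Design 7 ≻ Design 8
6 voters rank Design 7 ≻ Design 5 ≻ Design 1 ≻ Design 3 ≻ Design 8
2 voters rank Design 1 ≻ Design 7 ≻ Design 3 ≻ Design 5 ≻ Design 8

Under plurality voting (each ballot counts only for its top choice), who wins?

First-place vote totals:
  Design 3: 12
  Design 5: 0
  Design 7: 16
  Design 1: 2
  Design 8: 4
Design 7 has the most first-place votes.

Design 7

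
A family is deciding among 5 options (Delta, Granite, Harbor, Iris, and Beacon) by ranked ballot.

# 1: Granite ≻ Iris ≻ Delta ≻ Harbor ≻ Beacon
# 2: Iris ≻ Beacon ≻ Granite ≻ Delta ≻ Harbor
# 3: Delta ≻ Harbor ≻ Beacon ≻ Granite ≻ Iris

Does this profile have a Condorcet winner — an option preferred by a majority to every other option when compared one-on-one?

No

Head-to-head results (3 voters total):
Delta vs Granite: Granite wins 2–1.
Delta vs Harbor: Delta wins 3–0.
Delta vs Iris: Iris wins 2–1.
Delta vs Beacon: Delta wins 2–1.
Granite vs Harbor: Granite wins 2–1.
Granite vs Iris: Granite wins 2–1.
Granite vs Beacon: Beacon wins 2–1.
Harbor vs Iris: Iris wins 2–1.
Harbor vs Beacon: Harbor wins 2–1.
Iris vs Beacon: Iris wins 2–1.
No candidate beats all others: Delta beats Beacon beats Granite beats Delta, a majority cycle.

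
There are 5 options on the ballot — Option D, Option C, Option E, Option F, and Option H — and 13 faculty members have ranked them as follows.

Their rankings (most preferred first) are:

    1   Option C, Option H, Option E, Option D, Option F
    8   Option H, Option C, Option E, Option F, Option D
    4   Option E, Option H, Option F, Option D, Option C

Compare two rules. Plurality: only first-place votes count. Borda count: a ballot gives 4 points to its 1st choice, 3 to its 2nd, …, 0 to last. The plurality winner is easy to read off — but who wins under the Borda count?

Option H

Plurality first-place counts: Option D 0, Option C 1, Option E 4, Option F 0, Option H 8 → Option H.
Borda totals: Option D 5, Option C 28, Option E 34, Option F 16, Option H 47 → Option H.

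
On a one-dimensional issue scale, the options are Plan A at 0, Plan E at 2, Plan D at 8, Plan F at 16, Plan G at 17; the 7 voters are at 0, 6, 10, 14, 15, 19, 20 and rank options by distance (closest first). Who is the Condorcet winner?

With single-peaked preferences on a line, the Condorcet winner is the candidate closest to the median voter.
The median voter (position 14) is closest to Plan F at 16.
Check: Plan F vs Plan A — voters closer to Plan F: 5 of 7.

Plan F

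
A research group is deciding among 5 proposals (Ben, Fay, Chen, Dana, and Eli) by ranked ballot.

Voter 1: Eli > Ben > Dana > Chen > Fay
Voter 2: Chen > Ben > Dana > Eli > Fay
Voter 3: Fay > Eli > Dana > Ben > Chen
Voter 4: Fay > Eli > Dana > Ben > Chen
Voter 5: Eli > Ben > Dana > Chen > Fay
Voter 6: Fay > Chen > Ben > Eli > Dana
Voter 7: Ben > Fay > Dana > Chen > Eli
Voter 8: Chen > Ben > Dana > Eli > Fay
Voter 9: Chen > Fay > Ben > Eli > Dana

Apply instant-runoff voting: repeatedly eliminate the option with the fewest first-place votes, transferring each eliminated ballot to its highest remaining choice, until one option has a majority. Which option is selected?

Chen

Round 1: Fay 3, Chen 3, Eli 2, Ben 1, Dana 0. Dana has the fewest and is eliminated.
Round 2: Fay 3, Chen 3, Eli 2, Ben 1. Ben has the fewest and is eliminated.
Round 3: Fay 4, Chen 3, Eli 2. Eli has the fewest and is eliminated.
Round 4: Chen 5, Fay 4. Chen has a majority.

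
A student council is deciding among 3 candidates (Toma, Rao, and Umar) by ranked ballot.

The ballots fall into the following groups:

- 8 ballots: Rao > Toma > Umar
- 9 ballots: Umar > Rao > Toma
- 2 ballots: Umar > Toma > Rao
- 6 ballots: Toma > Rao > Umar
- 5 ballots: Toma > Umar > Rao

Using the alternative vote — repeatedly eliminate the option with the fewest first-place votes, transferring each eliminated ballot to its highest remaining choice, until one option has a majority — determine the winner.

Round 1: Toma 11, Umar 11, Rao 8. Rao has the fewest and is eliminated.
Round 2: Toma 19, Umar 11. Toma has a majority.

Toma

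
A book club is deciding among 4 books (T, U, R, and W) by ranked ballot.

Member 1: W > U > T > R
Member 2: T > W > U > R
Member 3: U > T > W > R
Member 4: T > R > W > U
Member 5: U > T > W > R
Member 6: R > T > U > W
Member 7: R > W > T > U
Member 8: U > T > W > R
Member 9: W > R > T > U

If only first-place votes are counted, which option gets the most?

U

First-place vote totals:
  T: 2
  U: 3
  R: 2
  W: 2
U has the most first-place votes.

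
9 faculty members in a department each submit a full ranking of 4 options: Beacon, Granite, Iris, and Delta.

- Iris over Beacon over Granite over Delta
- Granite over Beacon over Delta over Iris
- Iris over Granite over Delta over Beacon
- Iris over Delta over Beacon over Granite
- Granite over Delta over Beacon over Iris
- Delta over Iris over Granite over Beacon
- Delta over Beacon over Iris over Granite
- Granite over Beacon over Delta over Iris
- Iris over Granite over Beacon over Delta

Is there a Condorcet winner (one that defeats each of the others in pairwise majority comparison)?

Head-to-head results (9 voters total):
Beacon vs Granite: Granite wins 6–3.
Beacon vs Iris: Iris wins 5–4.
Beacon vs Delta: Delta wins 5–4.
Granite vs Iris: Iris wins 6–3.
Granite vs Delta: Granite wins 6–3.
Iris vs Delta: Delta wins 5–4.
No candidate beats all others: Granite beats Delta beats Iris beats Granite, a majority cycle.

No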